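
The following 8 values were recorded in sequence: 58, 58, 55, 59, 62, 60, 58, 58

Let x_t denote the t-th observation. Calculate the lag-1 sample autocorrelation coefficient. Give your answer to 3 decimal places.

0.241

Mean x̄ = (58 + 58 + 55 + 59 + 62 + 60 + 58 + 58)/8 = 58.5000
Σ(x_t−x̄)(x_{t+1}−x̄) = (0.2500) + (1.7500) + (-1.7500) + (1.7500) + (5.2500) + (-0.7500) + (0.2500) = 6.7500
Denominator Σ(x_t−x̄)² = 28.0000
r_1 = 6.7500 / 28.0000 = 0.241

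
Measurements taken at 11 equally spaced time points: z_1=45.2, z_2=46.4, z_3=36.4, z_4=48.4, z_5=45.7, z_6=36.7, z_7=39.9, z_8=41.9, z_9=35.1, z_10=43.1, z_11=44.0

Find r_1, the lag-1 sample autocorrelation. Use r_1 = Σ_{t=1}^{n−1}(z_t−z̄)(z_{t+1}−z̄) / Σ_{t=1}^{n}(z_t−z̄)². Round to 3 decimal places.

Mean z̄ = (45.2 + 46.4 + 36.4 + 48.4 + 45.7 + 36.7 + 39.9 + 41.9 + 35.1 + 43.1 + 44.0)/11 = 42.0727
Numerator Σ_{t=1}^{10}(z_t−z̄)(z_{t+1}−z̄) = -35.3753
Denominator Σ(z_t−z̄)² = 200.8818
r_1 = -35.3753 / 200.8818 = -0.176

-0.176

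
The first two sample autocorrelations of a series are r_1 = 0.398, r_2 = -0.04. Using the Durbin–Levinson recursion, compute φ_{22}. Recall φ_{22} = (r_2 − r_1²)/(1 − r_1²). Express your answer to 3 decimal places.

φ_{22} = (r_2 − r_1²) / (1 − r_1²)
r_1² = (0.398)² = 0.158404
Numerator = -0.04 − 0.1584 = -0.1984; denominator = 1 − 0.1584 = 0.8416
φ_{22} = -0.1984 / 0.8416 = -0.236

-0.236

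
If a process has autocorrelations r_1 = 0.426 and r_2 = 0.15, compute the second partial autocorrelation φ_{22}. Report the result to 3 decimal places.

-0.038

φ_{22} = (r_2 − r_1²) / (1 − r_1²)
r_1² = (0.426)² = 0.181476
Numerator = 0.15 − 0.1815 = -0.0315; denominator = 1 − 0.1815 = 0.8185
φ_{22} = -0.0315 / 0.8185 = -0.038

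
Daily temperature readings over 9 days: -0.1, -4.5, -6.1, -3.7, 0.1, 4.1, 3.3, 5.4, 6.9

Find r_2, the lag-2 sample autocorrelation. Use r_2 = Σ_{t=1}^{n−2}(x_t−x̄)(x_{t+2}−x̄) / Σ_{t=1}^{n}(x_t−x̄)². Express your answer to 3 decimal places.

0.275

Mean x̄ = (-0.1 − 4.5 − 6.1 − 3.7 + 0.1 + 4.1 + 3.3 + 5.4 + 6.9)/9 = 0.6000
Σ(x_t−x̄)(x_{t+2}−x̄) = (4.6900) + (21.9300) + (3.3500) + (-15.0500) + (-1.3500) + (16.8000) + (17.0100) = 47.3800
Denominator Σ(x_t−x̄)² = 172.4000
r_2 = 47.3800 / 172.4000 = 0.275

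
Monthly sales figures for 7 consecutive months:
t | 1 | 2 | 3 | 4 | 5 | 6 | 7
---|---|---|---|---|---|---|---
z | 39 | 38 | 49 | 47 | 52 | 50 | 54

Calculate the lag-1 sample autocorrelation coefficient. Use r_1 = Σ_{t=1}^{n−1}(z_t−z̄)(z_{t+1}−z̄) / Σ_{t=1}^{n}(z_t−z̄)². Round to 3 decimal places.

0.388

Mean z̄ = (39 + 38 + 49 + 47 + 52 + 50 + 54)/7 = 47.0000
Deviations from mean: -8.0000, -9.0000, 2.0000, 0.0000, 5.0000, 3.0000, 7.0000
Σ(z_t−z̄)(z_{t+1}−z̄) = (72.0000) + (-18.0000) + (0.0000) + (0.0000) + (15.0000) + (21.0000) = 90.0000
Denominator Σ(z_t−z̄)² = 232.0000
r_1 = 90.0000 / 232.0000 = 0.388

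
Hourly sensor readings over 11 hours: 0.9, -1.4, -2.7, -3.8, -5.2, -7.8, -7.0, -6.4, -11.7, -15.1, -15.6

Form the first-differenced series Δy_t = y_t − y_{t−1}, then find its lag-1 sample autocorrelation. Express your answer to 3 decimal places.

First differences Δy: -2.3, -1.3, -1.1, -1.4, -2.6, 0.8, 0.6, -5.3, -3.4, -0.5
Mean of differences = -1.6500
Numerator Σ(Δy_t−Δȳ)(Δy_{t+1}−Δȳ) = -0.7875
Denominator Σ(Δy_t−Δȳ)² = 30.5850
r_1(Δy) = -0.7875 / 30.5850 = -0.026

-0.026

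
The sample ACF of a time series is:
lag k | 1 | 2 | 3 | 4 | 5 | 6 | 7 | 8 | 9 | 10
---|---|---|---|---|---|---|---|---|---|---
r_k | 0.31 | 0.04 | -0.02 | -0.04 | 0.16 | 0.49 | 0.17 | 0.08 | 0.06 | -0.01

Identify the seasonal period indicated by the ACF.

The largest autocorrelation is r_6 = 0.49; the remaining lags stay at or below 0.31. The elevated value at lag 1 (0.31), dropping to 0.04 at lag 2, reflects decaying short-term dependence rather than seasonality.
The dominant spike at lag 6 indicates a seasonal period of 6.

6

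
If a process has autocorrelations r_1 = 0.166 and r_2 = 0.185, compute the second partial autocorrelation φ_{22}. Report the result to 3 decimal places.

φ_{22} = (r_2 − r_1²) / (1 − r_1²)
r_1² = (0.166)² = 0.027556
Numerator = 0.185 − 0.0276 = 0.1574; denominator = 1 − 0.0276 = 0.9724
φ_{22} = 0.1574 / 0.9724 = 0.162

0.162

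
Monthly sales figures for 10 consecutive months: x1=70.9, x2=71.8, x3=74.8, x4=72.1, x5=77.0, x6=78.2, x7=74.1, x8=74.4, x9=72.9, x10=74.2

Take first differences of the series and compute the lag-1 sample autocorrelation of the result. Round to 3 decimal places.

-0.351

First differences Δx: 0.9, 3.0, -2.7, 4.9, 1.2, -4.1, 0.3, -1.5, 1.3
Mean of differences = 0.3667
Numerator Σ(Δx_t−Δx̄)(Δx_{t+1}−Δx̄) = -21.8378
Denominator Σ(Δx_t−Δx̄)² = 62.1800
r_1(Δx) = -21.8378 / 62.1800 = -0.351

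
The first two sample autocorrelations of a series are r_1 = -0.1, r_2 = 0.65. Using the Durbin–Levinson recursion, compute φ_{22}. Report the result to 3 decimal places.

0.646

φ_{22} = (r_2 − r_1²) / (1 − r_1²)
r_1² = (-0.1)² = 0.01
Numerator = 0.65 − 0.0100 = 0.6400; denominator = 1 − 0.0100 = 0.9900
φ_{22} = 0.6400 / 0.9900 = 0.646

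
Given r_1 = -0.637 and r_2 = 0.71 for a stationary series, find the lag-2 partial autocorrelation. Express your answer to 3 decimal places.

0.512

φ_{22} = (r_2 − r_1²) / (1 − r_1²)
r_1² = (-0.637)² = 0.405769
Numerator = 0.71 − 0.4058 = 0.3042; denominator = 1 − 0.4058 = 0.5942
φ_{22} = 0.3042 / 0.5942 = 0.512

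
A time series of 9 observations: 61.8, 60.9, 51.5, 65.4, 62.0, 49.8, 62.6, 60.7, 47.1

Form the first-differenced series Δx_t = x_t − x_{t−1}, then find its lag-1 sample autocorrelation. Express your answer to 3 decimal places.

First differences Δx: -0.9, -9.4, 13.9, -3.4, -12.2, 12.8, -1.9, -13.6
Mean of differences = -1.8375
Numerator Σ(Δx_t−Δx̄)(Δx_{t+1}−Δx̄) = -286.3639
Denominator Σ(Δx_t−Δx̄)² = 768.1788
r_1(Δx) = -286.3639 / 768.1788 = -0.373

-0.373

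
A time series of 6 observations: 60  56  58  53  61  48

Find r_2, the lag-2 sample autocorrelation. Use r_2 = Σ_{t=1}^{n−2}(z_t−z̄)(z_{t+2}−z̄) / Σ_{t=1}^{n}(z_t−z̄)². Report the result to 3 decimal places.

Mean z̄ = (60 + 56 + 58 + 53 + 61 + 48)/6 = 56.0000
Deviations from mean: 4.0000, 0.0000, 2.0000, -3.0000, 5.0000, -8.0000
Σ(z_t−z̄)(z_{t+2}−z̄) = (8.0000) + (0.0000) + (10.0000) + (24.0000) = 42.0000
Denominator Σ(z_t−z̄)² = 118.0000
r_2 = 42.0000 / 118.0000 = 0.356

0.356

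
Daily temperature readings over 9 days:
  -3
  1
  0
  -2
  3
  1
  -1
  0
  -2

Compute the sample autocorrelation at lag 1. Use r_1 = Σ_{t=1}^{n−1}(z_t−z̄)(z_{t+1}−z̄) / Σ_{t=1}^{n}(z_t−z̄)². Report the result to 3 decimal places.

-0.230

Mean z̄ = (-3 + 1 + 0 − 2 + 3 + 1 − 1 + 0 − 2)/9 = -0.3333
Numerator Σ_{t=1}^{8}(z_t−z̄)(z_{t+1}−z̄) = -6.4444
Denominator Σ(z_t−z̄)² = 28.0000
r_1 = -6.4444 / 28.0000 = -0.230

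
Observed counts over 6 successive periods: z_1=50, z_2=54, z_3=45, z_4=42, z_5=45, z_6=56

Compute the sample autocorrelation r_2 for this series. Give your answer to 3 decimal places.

Mean z̄ = (50 + 54 + 45 + 42 + 45 + 56)/6 = 48.6667
Σ(z_t−z̄)(z_{t+2}−z̄) = (-4.8889) + (-35.5556) + (13.4444) + (-48.8889) = -75.8889
Denominator Σ(z_t−z̄)² = 155.3333
r_2 = -75.8889 / 155.3333 = -0.489

-0.489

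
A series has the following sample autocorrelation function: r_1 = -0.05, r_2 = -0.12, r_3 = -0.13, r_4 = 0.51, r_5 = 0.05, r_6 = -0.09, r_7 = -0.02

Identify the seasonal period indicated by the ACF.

The largest autocorrelation is r_4 = 0.51; the remaining lags stay at or below 0.05.
The dominant spike at lag 4 indicates a seasonal period of 4.

4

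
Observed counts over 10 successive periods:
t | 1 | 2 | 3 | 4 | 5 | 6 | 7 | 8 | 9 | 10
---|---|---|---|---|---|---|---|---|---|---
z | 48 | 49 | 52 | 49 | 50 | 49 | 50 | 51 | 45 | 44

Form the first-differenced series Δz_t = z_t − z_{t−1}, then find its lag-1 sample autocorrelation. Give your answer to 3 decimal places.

First differences Δz: 1, 3, -3, 1, -1, 1, 1, -6, -1
Mean of differences = -0.4444
Numerator Σ(Δz_t−Δz̄)(Δz_{t+1}−Δz̄) = -11.9753
Denominator Σ(Δz_t−Δz̄)² = 58.2222
r_1(Δz) = -11.9753 / 58.2222 = -0.206

-0.206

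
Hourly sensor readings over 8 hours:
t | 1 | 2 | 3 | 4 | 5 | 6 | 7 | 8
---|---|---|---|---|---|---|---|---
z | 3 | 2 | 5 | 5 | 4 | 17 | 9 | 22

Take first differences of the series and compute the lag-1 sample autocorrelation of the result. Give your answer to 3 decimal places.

-0.693

First differences Δz: -1, 3, 0, -1, 13, -8, 13
Mean of differences = 2.7143
Numerator Σ(Δz_t−Δz̄)(Δz_{t+1}−Δz̄) = -250.3673
Denominator Σ(Δz_t−Δz̄)² = 361.4286
r_1(Δz) = -250.3673 / 361.4286 = -0.693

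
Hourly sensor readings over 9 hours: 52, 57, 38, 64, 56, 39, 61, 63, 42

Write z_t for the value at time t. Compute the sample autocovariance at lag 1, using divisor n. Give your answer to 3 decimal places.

Mean z̄ = (52 + 57 + 38 + 64 + 56 + 39 + 61 + 63 + 42)/9 = 52.4444
Σ_{t=1}^{8}(z_t−z̄)(z_{t+1}−z̄) = -376.4198
γ_1 = -376.4198 / 9 = -41.824

-41.824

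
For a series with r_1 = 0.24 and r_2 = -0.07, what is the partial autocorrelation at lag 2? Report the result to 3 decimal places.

-0.135

φ_{22} = (r_2 − r_1²) / (1 − r_1²)
r_1² = (0.24)² = 0.0576
Numerator = -0.07 − 0.0576 = -0.1276; denominator = 1 − 0.0576 = 0.9424
φ_{22} = -0.1276 / 0.9424 = -0.135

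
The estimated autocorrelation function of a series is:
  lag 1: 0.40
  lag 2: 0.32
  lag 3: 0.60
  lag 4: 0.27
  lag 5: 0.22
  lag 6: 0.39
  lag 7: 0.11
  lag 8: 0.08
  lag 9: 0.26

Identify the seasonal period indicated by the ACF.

3

The largest autocorrelation is r_3 = 0.60; the remaining lags stay at or below 0.40. The elevated value at lag 1 (0.40), dropping to 0.32 at lag 2, reflects decaying short-term dependence rather than seasonality.
The dominant spike at lag 3 indicates a seasonal period of 3.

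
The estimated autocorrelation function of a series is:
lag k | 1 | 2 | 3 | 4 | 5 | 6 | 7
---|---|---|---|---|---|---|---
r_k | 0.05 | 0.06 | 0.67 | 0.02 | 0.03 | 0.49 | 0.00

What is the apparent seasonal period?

3

The largest autocorrelation is r_3 = 0.67, with a weaker echo at lag 6 (0.49); the remaining lags stay at or below 0.06.
The dominant spike at lag 3 indicates a seasonal period of 3.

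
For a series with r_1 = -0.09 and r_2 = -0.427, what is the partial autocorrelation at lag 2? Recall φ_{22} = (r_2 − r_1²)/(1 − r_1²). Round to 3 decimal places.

φ_{22} = (r_2 − r_1²) / (1 − r_1²)
r_1² = (-0.09)² = 0.0081
Numerator = -0.427 − 0.0081 = -0.4351; denominator = 1 − 0.0081 = 0.9919
φ_{22} = -0.4351 / 0.9919 = -0.439

-0.439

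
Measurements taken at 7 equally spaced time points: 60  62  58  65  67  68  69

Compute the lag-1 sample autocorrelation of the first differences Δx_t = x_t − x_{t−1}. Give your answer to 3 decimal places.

-0.492

First differences Δx: 2, -4, 7, 2, 1, 1
Mean of differences = 1.5000
Numerator Σ(Δx_t−Δx̄)(Δx_{t+1}−Δx̄) = -30.2500
Denominator Σ(Δx_t−Δx̄)² = 61.5000
r_1(Δx) = -30.2500 / 61.5000 = -0.492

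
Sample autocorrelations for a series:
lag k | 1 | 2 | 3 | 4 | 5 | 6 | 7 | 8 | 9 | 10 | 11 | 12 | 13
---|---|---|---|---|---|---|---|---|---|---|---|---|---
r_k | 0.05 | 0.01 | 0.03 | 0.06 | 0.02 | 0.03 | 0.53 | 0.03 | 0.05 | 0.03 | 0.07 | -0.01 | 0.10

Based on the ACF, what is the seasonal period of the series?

The largest autocorrelation is r_7 = 0.53; the remaining lags stay at or below 0.10.
The dominant spike at lag 7 indicates a seasonal period of 7.

7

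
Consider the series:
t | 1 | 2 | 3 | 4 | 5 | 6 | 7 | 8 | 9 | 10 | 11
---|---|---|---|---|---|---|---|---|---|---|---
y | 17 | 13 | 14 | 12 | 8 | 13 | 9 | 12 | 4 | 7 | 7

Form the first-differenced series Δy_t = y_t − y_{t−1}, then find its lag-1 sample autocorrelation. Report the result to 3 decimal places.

First differences Δy: -4, 1, -2, -4, 5, -4, 3, -8, 3, 0
Mean of differences = -1.0000
Numerator Σ(Δy_t−Δȳ)(Δy_{t+1}−Δȳ) = -105.0000
Denominator Σ(Δy_t−Δȳ)² = 150.0000
r_1(Δy) = -105.0000 / 150.0000 = -0.700

-0.700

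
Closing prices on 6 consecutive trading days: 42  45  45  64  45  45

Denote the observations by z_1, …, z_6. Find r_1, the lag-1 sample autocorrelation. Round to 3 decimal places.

-0.177

Mean z̄ = (42 + 45 + 45 + 64 + 45 + 45)/6 = 47.6667
Deviations from mean: -5.6667, -2.6667, -2.6667, 16.3333, -2.6667, -2.6667
Numerator Σ_{t=1}^{5}(z_t−z̄)(z_{t+1}−z̄) = -57.7778
Denominator Σ(z_t−z̄)² = 327.3333
r_1 = -57.7778 / 327.3333 = -0.177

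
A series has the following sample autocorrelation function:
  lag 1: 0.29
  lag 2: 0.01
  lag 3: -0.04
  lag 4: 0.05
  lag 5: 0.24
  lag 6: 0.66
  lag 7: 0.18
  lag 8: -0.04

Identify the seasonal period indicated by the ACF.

6

The largest autocorrelation is r_6 = 0.66; the remaining lags stay at or below 0.29. The elevated value at lag 1 (0.29), dropping to 0.01 at lag 2, reflects decaying short-term dependence rather than seasonality.
The dominant spike at lag 6 indicates a seasonal period of 6.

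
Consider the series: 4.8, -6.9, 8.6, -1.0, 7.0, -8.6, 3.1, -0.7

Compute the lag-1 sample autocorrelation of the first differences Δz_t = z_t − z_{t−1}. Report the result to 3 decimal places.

-0.814

First differences Δz: -11.7, 15.5, -9.6, 8.0, -15.6, 11.7, -3.8
Mean of differences = -0.7857
Numerator Σ(Δz_t−Δz̄)(Δz_{t+1}−Δz̄) = -751.4902
Denominator Σ(Δz_t−Δz̄)² = 923.6686
r_1(Δz) = -751.4902 / 923.6686 = -0.814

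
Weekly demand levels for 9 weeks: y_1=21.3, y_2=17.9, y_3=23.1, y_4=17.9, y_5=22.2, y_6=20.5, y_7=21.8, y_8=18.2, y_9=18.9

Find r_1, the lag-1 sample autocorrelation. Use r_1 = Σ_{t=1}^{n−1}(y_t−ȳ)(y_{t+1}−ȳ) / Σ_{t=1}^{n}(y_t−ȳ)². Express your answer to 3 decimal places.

-0.614

Mean ȳ = (21.3 + 17.9 + 23.1 + 17.9 + 22.2 + 20.5 + 21.8 + 18.2 + 18.9)/9 = 20.2000
Numerator Σ_{t=1}^{8}(y_t−ȳ)(y_{t+1}−ȳ) = -19.9900
Denominator Σ(y_t−ȳ)² = 32.5400
r_1 = -19.9900 / 32.5400 = -0.614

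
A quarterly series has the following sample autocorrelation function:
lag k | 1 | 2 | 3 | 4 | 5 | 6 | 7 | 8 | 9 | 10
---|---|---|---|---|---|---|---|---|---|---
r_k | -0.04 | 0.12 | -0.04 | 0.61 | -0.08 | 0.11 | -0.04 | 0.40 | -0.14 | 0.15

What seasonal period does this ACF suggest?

4

The largest autocorrelation is r_4 = 0.61, with a weaker echo at lag 8 (0.40); the remaining lags stay at or below 0.15.
The dominant spike at lag 4 indicates a seasonal period of 4.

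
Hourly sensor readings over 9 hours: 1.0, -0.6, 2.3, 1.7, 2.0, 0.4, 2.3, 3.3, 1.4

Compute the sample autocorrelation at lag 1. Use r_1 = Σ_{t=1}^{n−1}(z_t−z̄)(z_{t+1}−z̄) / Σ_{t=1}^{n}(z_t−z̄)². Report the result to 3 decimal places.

Mean z̄ = (1.0 − 0.6 + 2.3 + 1.7 + 2.0 + 0.4 + 2.3 + 3.3 + 1.4)/9 = 1.5333
Numerator Σ_{t=1}^{8}(z_t−z̄)(z_{t+1}−z̄) = -0.5711
Denominator Σ(z_t−z̄)² = 10.6800
r_1 = -0.5711 / 10.6800 = -0.053

-0.053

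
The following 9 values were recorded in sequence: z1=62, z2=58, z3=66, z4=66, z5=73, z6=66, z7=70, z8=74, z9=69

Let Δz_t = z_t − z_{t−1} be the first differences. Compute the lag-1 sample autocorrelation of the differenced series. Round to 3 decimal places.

First differences Δz: -4, 8, 0, 7, -7, 4, 4, -5
Mean of differences = 0.8750
Numerator Σ(Δz_t−Δz̄)(Δz_{t+1}−Δz̄) = -127.7656
Denominator Σ(Δz_t−Δz̄)² = 228.8750
r_1(Δz) = -127.7656 / 228.8750 = -0.558

-0.558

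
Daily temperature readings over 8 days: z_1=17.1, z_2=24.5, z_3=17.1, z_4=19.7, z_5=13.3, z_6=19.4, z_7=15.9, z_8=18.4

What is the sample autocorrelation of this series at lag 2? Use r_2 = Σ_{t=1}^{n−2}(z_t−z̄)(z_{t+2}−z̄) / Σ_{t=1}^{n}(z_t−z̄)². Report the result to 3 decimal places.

Mean z̄ = (17.1 + 24.5 + 17.1 + 19.7 + 13.3 + 19.4 + 15.9 + 18.4)/8 = 18.1750
Deviations from mean: -1.0750, 6.3250, -1.0750, 1.5250, -4.8750, 1.2250, -2.2750, 0.2250
Numerator Σ_{t=1}^{6}(z_t−z̄)(z_{t+2}−z̄) = 29.2763
Denominator Σ(z_t−z̄)² = 75.1350
r_2 = 29.2763 / 75.1350 = 0.390

0.390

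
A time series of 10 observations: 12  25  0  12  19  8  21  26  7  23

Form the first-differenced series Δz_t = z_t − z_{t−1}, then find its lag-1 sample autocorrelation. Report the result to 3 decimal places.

First differences Δz: 13, -25, 12, 7, -11, 13, 5, -19, 16
Mean of differences = 1.2222
Numerator Σ(Δz_t−Δz̄)(Δz_{t+1}−Δz̄) = -1074.4938
Denominator Σ(Δz_t−Δz̄)² = 1905.5556
r_1(Δz) = -1074.4938 / 1905.5556 = -0.564

-0.564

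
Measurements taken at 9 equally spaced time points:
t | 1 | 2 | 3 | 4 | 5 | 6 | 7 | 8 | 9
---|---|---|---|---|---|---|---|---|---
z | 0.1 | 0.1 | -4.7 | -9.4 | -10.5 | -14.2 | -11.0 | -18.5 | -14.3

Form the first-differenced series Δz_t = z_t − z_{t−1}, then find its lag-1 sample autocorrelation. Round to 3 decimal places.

First differences Δz: 0.0, -4.8, -4.7, -1.1, -3.7, 3.2, -7.5, 4.2
Mean of differences = -1.8000
Numerator Σ(Δz_t−Δz̄)(Δz_{t+1}−Δz̄) = -72.2600
Denominator Σ(Δz_t−Δz̄)² = 118.2400
r_1(Δz) = -72.2600 / 118.2400 = -0.611

-0.611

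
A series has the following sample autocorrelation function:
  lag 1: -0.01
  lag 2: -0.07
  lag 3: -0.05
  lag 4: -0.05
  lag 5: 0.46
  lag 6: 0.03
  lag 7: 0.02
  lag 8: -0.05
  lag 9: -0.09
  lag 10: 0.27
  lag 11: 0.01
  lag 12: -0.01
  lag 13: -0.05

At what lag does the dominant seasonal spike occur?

5

The largest autocorrelation is r_5 = 0.46, with a weaker echo at lag 10 (0.27); the remaining lags stay at or below 0.03.
The dominant spike at lag 5 indicates a seasonal period of 5.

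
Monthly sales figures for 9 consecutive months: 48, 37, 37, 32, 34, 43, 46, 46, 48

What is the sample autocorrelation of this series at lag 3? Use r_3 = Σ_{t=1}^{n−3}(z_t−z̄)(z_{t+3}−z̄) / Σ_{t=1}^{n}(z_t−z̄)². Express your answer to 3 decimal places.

Mean z̄ = (48 + 37 + 37 + 32 + 34 + 43 + 46 + 46 + 48)/9 = 41.2222
Σ(z_t−z̄)(z_{t+3}−z̄) = (-62.5062) + (30.4938) + (-7.5062) + (-44.0617) + (-34.5062) + (12.0494) = -106.0370
Denominator Σ(z_t−z̄)² = 313.5556
r_3 = -106.0370 / 313.5556 = -0.338

-0.338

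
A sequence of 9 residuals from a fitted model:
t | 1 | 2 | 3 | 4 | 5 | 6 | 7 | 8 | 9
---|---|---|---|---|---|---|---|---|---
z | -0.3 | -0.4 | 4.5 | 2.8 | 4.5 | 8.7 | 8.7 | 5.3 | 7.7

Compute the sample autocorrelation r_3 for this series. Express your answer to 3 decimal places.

Mean z̄ = (-0.3 − 0.4 + 4.5 + 2.8 + 4.5 + 8.7 + 8.7 + 5.3 + 7.7)/9 = 4.6111
Σ(z_t−z̄)(z_{t+3}−z̄) = (8.8946) + (0.5568) + (-0.4543) + (-7.4054) + (-0.0765) + (12.6301) = 14.1452
Denominator Σ(z_t−z̄)² = 95.9889
r_3 = 14.1452 / 95.9889 = 0.147

0.147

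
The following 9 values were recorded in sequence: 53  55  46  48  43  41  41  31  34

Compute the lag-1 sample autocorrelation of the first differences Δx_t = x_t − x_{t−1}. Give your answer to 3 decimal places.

First differences Δx: 2, -9, 2, -5, -2, 0, -10, 3
Mean of differences = -2.3750
Numerator Σ(Δx_t−Δx̄)(Δx_{t+1}−Δx̄) = -128.6406
Denominator Σ(Δx_t−Δx̄)² = 181.8750
r_1(Δx) = -128.6406 / 181.8750 = -0.707

-0.707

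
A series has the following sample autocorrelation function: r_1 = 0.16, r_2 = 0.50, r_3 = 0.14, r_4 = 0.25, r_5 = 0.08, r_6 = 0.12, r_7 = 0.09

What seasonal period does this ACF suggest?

The largest autocorrelation is r_2 = 0.50, with a weaker echo at lag 4 (0.25); the remaining lags stay at or below 0.16.
The dominant spike at lag 2 indicates a seasonal period of 2.

2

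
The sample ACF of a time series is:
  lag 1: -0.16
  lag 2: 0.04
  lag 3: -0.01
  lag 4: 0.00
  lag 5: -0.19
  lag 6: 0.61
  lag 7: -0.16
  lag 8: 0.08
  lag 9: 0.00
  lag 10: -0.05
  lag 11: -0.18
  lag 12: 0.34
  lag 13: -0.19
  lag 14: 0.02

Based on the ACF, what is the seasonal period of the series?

6

The largest autocorrelation is r_6 = 0.61, with a weaker echo at lag 12 (0.34); the remaining lags stay at or below 0.08.
The dominant spike at lag 6 indicates a seasonal period of 6.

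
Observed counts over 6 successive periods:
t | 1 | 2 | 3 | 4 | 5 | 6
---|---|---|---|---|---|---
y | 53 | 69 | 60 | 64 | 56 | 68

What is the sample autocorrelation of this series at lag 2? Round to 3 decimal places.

0.266

Mean ȳ = (53 + 69 + 60 + 64 + 56 + 68)/6 = 61.6667
Deviations from mean: -8.6667, 7.3333, -1.6667, 2.3333, -5.6667, 6.3333
Σ(y_t−ȳ)(y_{t+2}−ȳ) = (14.4444) + (17.1111) + (9.4444) + (14.7778) = 55.7778
Denominator Σ(y_t−ȳ)² = 209.3333
r_2 = 55.7778 / 209.3333 = 0.266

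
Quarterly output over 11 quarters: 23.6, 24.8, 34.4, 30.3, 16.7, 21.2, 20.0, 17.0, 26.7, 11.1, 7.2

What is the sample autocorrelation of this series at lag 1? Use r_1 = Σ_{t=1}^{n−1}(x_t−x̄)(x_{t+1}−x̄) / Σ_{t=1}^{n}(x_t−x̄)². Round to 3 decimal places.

0.316

Mean x̄ = (23.6 + 24.8 + 34.4 + 30.3 + 16.7 + 21.2 + 20.0 + 17.0 + 26.7 + 11.1 + 7.2)/11 = 21.1818
Numerator Σ_{t=1}^{10}(x_t−x̄)(x_{t+1}−x̄) = 203.3269
Denominator Σ(x_t−x̄)² = 643.3564
r_1 = 203.3269 / 643.3564 = 0.316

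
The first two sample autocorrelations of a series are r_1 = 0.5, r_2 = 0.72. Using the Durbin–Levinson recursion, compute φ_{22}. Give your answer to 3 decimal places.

φ_{22} = (r_2 − r_1²) / (1 − r_1²)
r_1² = (0.5)² = 0.25
Numerator = 0.72 − 0.2500 = 0.4700; denominator = 1 − 0.2500 = 0.7500
φ_{22} = 0.4700 / 0.7500 = 0.627

0.627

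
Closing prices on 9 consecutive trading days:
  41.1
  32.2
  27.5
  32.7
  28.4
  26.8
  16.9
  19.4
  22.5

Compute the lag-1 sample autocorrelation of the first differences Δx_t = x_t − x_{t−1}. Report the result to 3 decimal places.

-0.156

First differences Δx: -8.9, -4.7, 5.2, -4.3, -1.6, -9.9, 2.5, 3.1
Mean of differences = -2.3250
Numerator Σ(Δx_t−Δx̄)(Δx_{t+1}−Δx̄) = -34.4156
Denominator Σ(Δx_t−Δx̄)² = 220.0150
r_1(Δx) = -34.4156 / 220.0150 = -0.156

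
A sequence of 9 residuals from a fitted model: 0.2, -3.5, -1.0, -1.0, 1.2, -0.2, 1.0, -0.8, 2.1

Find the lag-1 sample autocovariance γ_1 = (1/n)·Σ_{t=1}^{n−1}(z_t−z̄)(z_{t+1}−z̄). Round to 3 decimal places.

Mean z̄ = (0.2 − 3.5 − 1.0 − 1.0 + 1.2 − 0.2 + 1.0 − 0.8 + 2.1)/9 = -0.2222
Σ_{t=1}^{8}(z_t−z̄)(z_{t+1}−z̄) = -1.3249
γ_1 = -1.3249 / 9 = -0.147

-0.147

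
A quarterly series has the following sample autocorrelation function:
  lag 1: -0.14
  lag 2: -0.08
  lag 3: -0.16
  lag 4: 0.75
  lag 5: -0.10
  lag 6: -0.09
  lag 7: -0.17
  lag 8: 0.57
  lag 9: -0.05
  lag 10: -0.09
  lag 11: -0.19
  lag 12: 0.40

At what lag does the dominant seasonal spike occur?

The largest autocorrelation is r_4 = 0.75, with weaker echoes at lags 8 (0.57) and 12 (0.40); the remaining lags stay at or below -0.05.
The dominant spike at lag 4 indicates a seasonal period of 4.

4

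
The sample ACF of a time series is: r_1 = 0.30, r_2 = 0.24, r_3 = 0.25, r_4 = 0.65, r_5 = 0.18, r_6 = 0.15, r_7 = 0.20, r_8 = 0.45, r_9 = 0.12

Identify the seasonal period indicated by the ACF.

The largest autocorrelation is r_4 = 0.65, with a weaker echo at lag 8 (0.45); the remaining lags stay at or below 0.30. The elevated value at lag 1 (0.30), dropping to 0.24 at lag 2, reflects decaying short-term dependence rather than seasonality.
The dominant spike at lag 4 indicates a seasonal period of 4.

4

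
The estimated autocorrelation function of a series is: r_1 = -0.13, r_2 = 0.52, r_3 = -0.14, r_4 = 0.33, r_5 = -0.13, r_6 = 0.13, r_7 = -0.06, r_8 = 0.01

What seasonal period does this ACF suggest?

The largest autocorrelation is r_2 = 0.52, with a weaker echo at lag 4 (0.33); the remaining lags stay at or below 0.13.
The dominant spike at lag 2 indicates a seasonal period of 2.

2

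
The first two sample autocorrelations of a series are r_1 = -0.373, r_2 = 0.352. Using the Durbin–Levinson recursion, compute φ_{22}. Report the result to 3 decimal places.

φ_{22} = (r_2 − r_1²) / (1 − r_1²)
r_1² = (-0.373)² = 0.139129
Numerator = 0.352 − 0.1391 = 0.2129; denominator = 1 − 0.1391 = 0.8609
φ_{22} = 0.2129 / 0.8609 = 0.247

0.247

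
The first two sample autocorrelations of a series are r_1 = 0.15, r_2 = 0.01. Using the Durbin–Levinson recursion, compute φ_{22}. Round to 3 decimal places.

φ_{22} = (r_2 − r_1²) / (1 − r_1²)
r_1² = (0.15)² = 0.0225
Numerator = 0.01 − 0.0225 = -0.0125; denominator = 1 − 0.0225 = 0.9775
φ_{22} = -0.0125 / 0.9775 = -0.013

-0.013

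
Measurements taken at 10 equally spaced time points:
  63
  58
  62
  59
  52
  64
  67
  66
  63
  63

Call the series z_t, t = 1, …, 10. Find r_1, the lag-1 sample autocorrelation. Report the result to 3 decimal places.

Mean z̄ = (63 + 58 + 62 + 59 + 52 + 64 + 67 + 66 + 63 + 63)/10 = 61.7000
Numerator Σ_{t=1}^{9}(z_t−z̄)(z_{t+1}−z̄) = 39.4100
Denominator Σ(z_t−z̄)² = 172.1000
r_1 = 39.4100 / 172.1000 = 0.229

0.229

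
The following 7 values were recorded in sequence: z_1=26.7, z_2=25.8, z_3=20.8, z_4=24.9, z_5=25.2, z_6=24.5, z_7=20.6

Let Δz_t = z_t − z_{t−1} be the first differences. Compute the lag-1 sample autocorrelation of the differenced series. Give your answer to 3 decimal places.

-0.280

First differences Δz: -0.9, -5.0, 4.1, 0.3, -0.7, -3.9
Mean of differences = -1.0167
Numerator Σ(Δz_t−Δz̄)(Δz_{t+1}−Δz̄) = -14.6053
Denominator Σ(Δz_t−Δz̄)² = 52.2083
r_1(Δz) = -14.6053 / 52.2083 = -0.280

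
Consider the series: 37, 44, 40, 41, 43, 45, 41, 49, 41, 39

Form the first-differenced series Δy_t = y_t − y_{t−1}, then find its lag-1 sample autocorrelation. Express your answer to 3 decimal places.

-0.512

First differences Δy: 7, -4, 1, 2, 2, -4, 8, -8, -2
Mean of differences = 0.2222
Numerator Σ(Δy_t−Δȳ)(Δy_{t+1}−Δȳ) = -113.3827
Denominator Σ(Δy_t−Δȳ)² = 221.5556
r_1(Δy) = -113.3827 / 221.5556 = -0.512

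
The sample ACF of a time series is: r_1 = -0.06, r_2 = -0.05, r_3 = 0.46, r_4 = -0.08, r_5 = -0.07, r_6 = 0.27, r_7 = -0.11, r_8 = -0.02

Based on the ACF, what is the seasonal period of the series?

3

The largest autocorrelation is r_3 = 0.46, with a weaker echo at lag 6 (0.27); the remaining lags stay at or below -0.02.
The dominant spike at lag 3 indicates a seasonal period of 3.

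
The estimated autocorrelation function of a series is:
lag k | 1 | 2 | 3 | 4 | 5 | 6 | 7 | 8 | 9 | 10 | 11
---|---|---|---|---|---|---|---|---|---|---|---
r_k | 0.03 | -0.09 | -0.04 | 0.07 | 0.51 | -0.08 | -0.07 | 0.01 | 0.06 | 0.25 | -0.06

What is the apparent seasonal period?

The largest autocorrelation is r_5 = 0.51, with a weaker echo at lag 10 (0.25); the remaining lags stay at or below 0.07.
The dominant spike at lag 5 indicates a seasonal period of 5.

5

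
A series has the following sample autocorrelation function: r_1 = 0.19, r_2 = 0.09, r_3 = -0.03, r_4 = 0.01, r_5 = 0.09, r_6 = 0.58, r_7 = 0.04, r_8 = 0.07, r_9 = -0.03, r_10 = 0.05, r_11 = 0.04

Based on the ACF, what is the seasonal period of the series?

The largest autocorrelation is r_6 = 0.58; the remaining lags stay at or below 0.19.
The dominant spike at lag 6 indicates a seasonal period of 6.

6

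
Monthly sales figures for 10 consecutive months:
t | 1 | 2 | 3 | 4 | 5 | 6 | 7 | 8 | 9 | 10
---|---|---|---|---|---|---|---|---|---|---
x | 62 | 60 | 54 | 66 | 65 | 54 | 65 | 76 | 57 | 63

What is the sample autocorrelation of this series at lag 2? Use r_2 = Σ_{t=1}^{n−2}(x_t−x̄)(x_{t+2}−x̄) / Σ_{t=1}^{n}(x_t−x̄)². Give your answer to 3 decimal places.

Mean x̄ = (62 + 60 + 54 + 66 + 65 + 54 + 65 + 76 + 57 + 63)/10 = 62.2000
Numerator Σ_{t=1}^{8}(x_t−x̄)(x_{t+2}−x̄) = -169.6800
Denominator Σ(x_t−x̄)² = 387.6000
r_2 = -169.6800 / 387.6000 = -0.438

-0.438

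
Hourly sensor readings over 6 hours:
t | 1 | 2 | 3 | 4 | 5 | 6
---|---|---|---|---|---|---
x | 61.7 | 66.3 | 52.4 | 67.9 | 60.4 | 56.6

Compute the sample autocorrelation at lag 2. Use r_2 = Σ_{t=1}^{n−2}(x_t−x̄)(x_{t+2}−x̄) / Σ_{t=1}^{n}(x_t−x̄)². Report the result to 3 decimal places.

Mean x̄ = (61.7 + 66.3 + 52.4 + 67.9 + 60.4 + 56.6)/6 = 60.8833
Deviations from mean: 0.8167, 5.4167, -8.4833, 7.0167, -0.4833, -4.2833
Σ(x_t−x̄)(x_{t+2}−x̄) = (-6.9281) + (38.0069) + (4.1003) + (-30.0547) = 5.1244
Denominator Σ(x_t−x̄)² = 169.7883
r_2 = 5.1244 / 169.7883 = 0.030

0.030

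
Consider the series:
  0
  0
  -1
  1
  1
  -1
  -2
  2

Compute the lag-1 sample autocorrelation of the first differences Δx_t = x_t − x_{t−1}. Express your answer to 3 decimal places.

First differences Δx: 0, -1, 2, 0, -2, -1, 4
Mean of differences = 0.2857
Numerator Σ(Δx_t−Δx̄)(Δx_{t+1}−Δx̄) = -3.5102
Denominator Σ(Δx_t−Δx̄)² = 25.4286
r_1(Δx) = -3.5102 / 25.4286 = -0.138

-0.138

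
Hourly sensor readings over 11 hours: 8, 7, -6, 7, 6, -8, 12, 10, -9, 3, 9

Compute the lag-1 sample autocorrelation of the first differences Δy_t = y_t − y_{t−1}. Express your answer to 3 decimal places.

-0.400

First differences Δy: -1, -13, 13, -1, -14, 20, -2, -19, 12, 6
Mean of differences = 0.1000
Numerator Σ(Δy_t−Δȳ)(Δy_{t+1}−Δȳ) = -592.6100
Denominator Σ(Δy_t−Δȳ)² = 1480.9000
r_1(Δy) = -592.6100 / 1480.9000 = -0.400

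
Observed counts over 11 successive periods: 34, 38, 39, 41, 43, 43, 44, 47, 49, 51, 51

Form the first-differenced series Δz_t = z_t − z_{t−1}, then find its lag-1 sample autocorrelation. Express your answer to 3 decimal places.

-0.141

First differences Δz: 4, 1, 2, 2, 0, 1, 3, 2, 2, 0
Mean of differences = 1.7000
Numerator Σ(Δz_t−Δz̄)(Δz_{t+1}−Δz̄) = -1.9900
Denominator Σ(Δz_t−Δz̄)² = 14.1000
r_1(Δz) = -1.9900 / 14.1000 = -0.141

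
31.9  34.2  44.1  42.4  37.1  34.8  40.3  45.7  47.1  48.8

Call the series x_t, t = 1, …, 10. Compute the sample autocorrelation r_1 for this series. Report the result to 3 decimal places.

0.447

Mean x̄ = (31.9 + 34.2 + 44.1 + 42.4 + 37.1 + 34.8 + 40.3 + 45.7 + 47.1 + 48.8)/10 = 40.6400
Numerator Σ_{t=1}^{9}(x_t−x̄)(x_{t+1}−x̄) = 140.2024
Denominator Σ(x_t−x̄)² = 313.6040
r_1 = 140.2024 / 313.6040 = 0.447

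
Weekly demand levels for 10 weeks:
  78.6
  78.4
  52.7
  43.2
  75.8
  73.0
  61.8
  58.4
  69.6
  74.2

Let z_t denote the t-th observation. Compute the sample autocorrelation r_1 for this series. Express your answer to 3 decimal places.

Mean z̄ = (78.6 + 78.4 + 52.7 + 43.2 + 75.8 + 73.0 + 61.8 + 58.4 + 69.6 + 74.2)/10 = 66.5700
Numerator Σ_{t=1}^{9}(z_t−z̄)(z_{t+1}−z̄) = 152.6821
Denominator Σ(z_t−z̄)² = 1306.6410
r_1 = 152.6821 / 1306.6410 = 0.117

0.117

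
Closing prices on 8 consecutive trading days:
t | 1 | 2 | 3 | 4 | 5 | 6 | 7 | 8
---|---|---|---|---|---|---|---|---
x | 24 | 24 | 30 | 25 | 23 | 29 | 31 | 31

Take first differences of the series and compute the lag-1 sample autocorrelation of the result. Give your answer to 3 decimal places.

-0.286

First differences Δx: 0, 6, -5, -2, 6, 2, 0
Mean of differences = 1.0000
Numerator Σ(Δx_t−Δx̄)(Δx_{t+1}−Δx̄) = -28.0000
Denominator Σ(Δx_t−Δx̄)² = 98.0000
r_1(Δx) = -28.0000 / 98.0000 = -0.286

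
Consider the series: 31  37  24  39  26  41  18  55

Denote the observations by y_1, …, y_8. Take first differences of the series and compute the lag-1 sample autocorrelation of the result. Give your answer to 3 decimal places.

First differences Δy: 6, -13, 15, -13, 15, -23, 37
Mean of differences = 3.4286
Numerator Σ(Δy_t−Δȳ)(Δy_{t+1}−Δȳ) = -1805.6122
Denominator Σ(Δy_t−Δȳ)² = 2639.7143
r_1(Δy) = -1805.6122 / 2639.7143 = -0.684

-0.684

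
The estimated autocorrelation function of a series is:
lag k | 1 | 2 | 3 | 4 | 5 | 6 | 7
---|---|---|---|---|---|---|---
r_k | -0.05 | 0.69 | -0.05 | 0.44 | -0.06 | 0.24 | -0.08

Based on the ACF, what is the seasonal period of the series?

2

The largest autocorrelation is r_2 = 0.69, with weaker echoes at lags 4 (0.44) and 6 (0.24); the remaining lags stay at or below -0.05.
The dominant spike at lag 2 indicates a seasonal period of 2.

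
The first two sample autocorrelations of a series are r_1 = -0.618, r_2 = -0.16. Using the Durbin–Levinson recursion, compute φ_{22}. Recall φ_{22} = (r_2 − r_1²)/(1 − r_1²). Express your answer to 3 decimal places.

-0.877

φ_{22} = (r_2 − r_1²) / (1 − r_1²)
r_1² = (-0.618)² = 0.381924
Numerator = -0.16 − 0.3819 = -0.5419; denominator = 1 − 0.3819 = 0.6181
φ_{22} = -0.5419 / 0.6181 = -0.877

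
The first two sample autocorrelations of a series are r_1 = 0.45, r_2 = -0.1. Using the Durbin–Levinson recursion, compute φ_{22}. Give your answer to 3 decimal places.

φ_{22} = (r_2 − r_1²) / (1 − r_1²)
r_1² = (0.45)² = 0.2025
Numerator = -0.1 − 0.2025 = -0.3025; denominator = 1 − 0.2025 = 0.7975
φ_{22} = -0.3025 / 0.7975 = -0.379

-0.379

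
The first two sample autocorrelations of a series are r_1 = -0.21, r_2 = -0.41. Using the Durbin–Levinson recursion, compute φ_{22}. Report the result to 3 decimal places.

φ_{22} = (r_2 − r_1²) / (1 − r_1²)
r_1² = (-0.21)² = 0.0441
Numerator = -0.41 − 0.0441 = -0.4541; denominator = 1 − 0.0441 = 0.9559
φ_{22} = -0.4541 / 0.9559 = -0.475

-0.475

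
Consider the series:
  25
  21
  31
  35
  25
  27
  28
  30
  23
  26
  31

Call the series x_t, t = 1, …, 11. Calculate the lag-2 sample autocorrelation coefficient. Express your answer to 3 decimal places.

Mean x̄ = (25 + 21 + 31 + 35 + 25 + 27 + 28 + 30 + 23 + 26 + 31)/11 = 27.4545
Numerator Σ_{t=1}^{9}(x_t−x̄)(x_{t+2}−x̄) = -93.9587
Denominator Σ(x_t−x̄)² = 164.7273
r_2 = -93.9587 / 164.7273 = -0.570

-0.570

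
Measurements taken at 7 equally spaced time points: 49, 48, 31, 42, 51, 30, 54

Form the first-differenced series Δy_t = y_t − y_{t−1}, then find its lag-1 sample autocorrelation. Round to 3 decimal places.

First differences Δy: -1, -17, 11, 9, -21, 24
Mean of differences = 0.8333
Numerator Σ(Δy_t−Δȳ)(Δy_{t+1}−Δȳ) = -749.6944
Denominator Σ(Δy_t−Δȳ)² = 1504.8333
r_1(Δy) = -749.6944 / 1504.8333 = -0.498

-0.498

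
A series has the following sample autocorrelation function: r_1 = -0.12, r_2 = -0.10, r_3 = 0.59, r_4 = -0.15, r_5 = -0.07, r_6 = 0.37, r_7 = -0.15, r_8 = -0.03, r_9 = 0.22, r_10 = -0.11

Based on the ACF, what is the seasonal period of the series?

The largest autocorrelation is r_3 = 0.59, with weaker echoes at lags 6 (0.37) and 9 (0.22); the remaining lags stay at or below -0.03.
The dominant spike at lag 3 indicates a seasonal period of 3.

3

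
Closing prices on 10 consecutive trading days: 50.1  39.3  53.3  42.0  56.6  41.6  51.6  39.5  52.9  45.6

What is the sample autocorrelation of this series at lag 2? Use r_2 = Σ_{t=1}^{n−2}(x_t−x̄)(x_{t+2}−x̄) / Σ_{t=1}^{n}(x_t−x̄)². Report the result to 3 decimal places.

0.725

Mean x̄ = (50.1 + 39.3 + 53.3 + 42.0 + 56.6 + 41.6 + 51.6 + 39.5 + 52.9 + 45.6)/10 = 47.2500
Numerator Σ_{t=1}^{8}(x_t−x̄)(x_{t+2}−x̄) = 267.0350
Denominator Σ(x_t−x̄)² = 368.4650
r_2 = 267.0350 / 368.4650 = 0.725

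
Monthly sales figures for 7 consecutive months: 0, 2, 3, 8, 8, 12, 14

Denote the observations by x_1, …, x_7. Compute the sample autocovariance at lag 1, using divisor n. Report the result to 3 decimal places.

Mean x̄ = (0 + 2 + 3 + 8 + 8 + 12 + 14)/7 = 6.7143
Deviations: -6.7143, -4.7143, -3.7143, 1.2857, 1.2857, 5.2857, 7.2857
Σ_{t=1}^{6}(x_t−x̄)(x_{t+1}−x̄) = 91.3469
γ_1 = 91.3469 / 7 = 13.050

13.050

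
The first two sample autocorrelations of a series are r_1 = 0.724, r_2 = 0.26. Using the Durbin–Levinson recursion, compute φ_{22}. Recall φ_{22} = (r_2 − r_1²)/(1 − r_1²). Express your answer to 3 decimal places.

-0.555

φ_{22} = (r_2 − r_1²) / (1 − r_1²)
r_1² = (0.724)² = 0.524176
Numerator = 0.26 − 0.5242 = -0.2642; denominator = 1 − 0.5242 = 0.4758
φ_{22} = -0.2642 / 0.4758 = -0.555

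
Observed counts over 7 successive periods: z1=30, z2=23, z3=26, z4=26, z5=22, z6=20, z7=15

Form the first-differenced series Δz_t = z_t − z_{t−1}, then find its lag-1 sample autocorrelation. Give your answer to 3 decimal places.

-0.256

First differences Δz: -7, 3, 0, -4, -2, -5
Mean of differences = -2.5000
Numerator Σ(Δz_t−Δz̄)(Δz_{t+1}−Δz̄) = -16.7500
Denominator Σ(Δz_t−Δz̄)² = 65.5000
r_1(Δz) = -16.7500 / 65.5000 = -0.256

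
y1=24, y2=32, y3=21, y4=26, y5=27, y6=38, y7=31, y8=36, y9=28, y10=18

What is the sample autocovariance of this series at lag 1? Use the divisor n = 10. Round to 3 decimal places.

Mean ȳ = (24 + 32 + 21 + 26 + 27 + 38 + 31 + 36 + 28 + 18)/10 = 28.1000
Σ_{t=1}^{9}(y_t−ȳ)(y_{t+1}−ȳ) = 14.4900
γ_1 = 14.4900 / 10 = 1.449

1.449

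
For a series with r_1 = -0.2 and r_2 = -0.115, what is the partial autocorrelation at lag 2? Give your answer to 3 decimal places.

-0.161

φ_{22} = (r_2 − r_1²) / (1 − r_1²)
r_1² = (-0.2)² = 0.04
Numerator = -0.115 − 0.0400 = -0.1550; denominator = 1 − 0.0400 = 0.9600
φ_{22} = -0.1550 / 0.9600 = -0.161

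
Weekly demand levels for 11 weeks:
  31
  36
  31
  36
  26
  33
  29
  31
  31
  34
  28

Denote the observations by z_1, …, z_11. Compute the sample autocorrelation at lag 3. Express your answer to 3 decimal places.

Mean z̄ = (31 + 36 + 31 + 36 + 26 + 33 + 29 + 31 + 31 + 34 + 28)/11 = 31.4545
Numerator Σ_{t=1}^{8}(z_t−z̄)(z_{t+3}−z̄) = -41.6198
Denominator Σ(z_t−z̄)² = 98.7273
r_3 = -41.6198 / 98.7273 = -0.422

-0.422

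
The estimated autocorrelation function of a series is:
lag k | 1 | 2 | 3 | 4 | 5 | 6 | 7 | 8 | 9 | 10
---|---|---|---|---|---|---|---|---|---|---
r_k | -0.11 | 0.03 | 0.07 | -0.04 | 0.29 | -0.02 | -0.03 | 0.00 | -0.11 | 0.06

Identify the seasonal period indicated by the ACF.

The largest autocorrelation is r_5 = 0.29; the remaining lags stay at or below 0.07.
The dominant spike at lag 5 indicates a seasonal period of 5.

5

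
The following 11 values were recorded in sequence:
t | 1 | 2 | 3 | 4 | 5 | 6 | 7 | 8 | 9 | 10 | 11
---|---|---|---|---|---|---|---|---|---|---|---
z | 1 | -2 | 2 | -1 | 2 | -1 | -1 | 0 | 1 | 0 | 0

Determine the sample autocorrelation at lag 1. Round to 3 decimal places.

-0.651

Mean z̄ = (1 − 2 + 2 − 1 + 2 − 1 − 1 + 0 + 1 + 0 + 0)/11 = 0.0909
Numerator Σ_{t=1}^{10}(z_t−z̄)(z_{t+1}−z̄) = -11.0083
Denominator Σ(z_t−z̄)² = 16.9091
r_1 = -11.0083 / 16.9091 = -0.651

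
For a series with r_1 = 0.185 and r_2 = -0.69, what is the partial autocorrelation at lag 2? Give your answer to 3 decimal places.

-0.750

φ_{22} = (r_2 − r_1²) / (1 − r_1²)
r_1² = (0.185)² = 0.034225
Numerator = -0.69 − 0.0342 = -0.7242; denominator = 1 − 0.0342 = 0.9658
φ_{22} = -0.7242 / 0.9658 = -0.750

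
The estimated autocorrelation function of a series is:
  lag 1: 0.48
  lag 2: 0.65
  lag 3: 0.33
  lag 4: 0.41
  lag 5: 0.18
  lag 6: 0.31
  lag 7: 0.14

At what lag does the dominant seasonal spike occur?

The largest autocorrelation is r_2 = 0.65; the remaining lags stay at or below 0.48.
The dominant spike at lag 2 indicates a seasonal period of 2.

2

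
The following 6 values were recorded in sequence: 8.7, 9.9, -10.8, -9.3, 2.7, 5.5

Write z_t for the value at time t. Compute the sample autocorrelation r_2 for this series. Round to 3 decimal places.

Mean z̄ = (8.7 + 9.9 − 10.8 − 9.3 + 2.7 + 5.5)/6 = 1.1167
Deviations from mean: 7.5833, 8.7833, -11.9167, -10.4167, 1.5833, 4.3833
Σ(z_t−z̄)(z_{t+2}−z̄) = (-90.3681) + (-91.4931) + (-18.8681) + (-45.6597) = -246.3889
Denominator Σ(z_t−z̄)² = 406.8883
r_2 = -246.3889 / 406.8883 = -0.606

-0.606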